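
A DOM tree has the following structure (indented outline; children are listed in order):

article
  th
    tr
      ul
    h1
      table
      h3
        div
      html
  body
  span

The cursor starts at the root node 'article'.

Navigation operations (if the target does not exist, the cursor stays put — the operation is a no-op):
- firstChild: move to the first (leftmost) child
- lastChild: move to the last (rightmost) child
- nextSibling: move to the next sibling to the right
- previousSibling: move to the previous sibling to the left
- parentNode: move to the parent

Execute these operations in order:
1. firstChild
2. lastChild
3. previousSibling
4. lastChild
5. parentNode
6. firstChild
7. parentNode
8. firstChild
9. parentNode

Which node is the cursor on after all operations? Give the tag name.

Answer: tr

Derivation:
After 1 (firstChild): th
After 2 (lastChild): h1
After 3 (previousSibling): tr
After 4 (lastChild): ul
After 5 (parentNode): tr
After 6 (firstChild): ul
After 7 (parentNode): tr
After 8 (firstChild): ul
After 9 (parentNode): tr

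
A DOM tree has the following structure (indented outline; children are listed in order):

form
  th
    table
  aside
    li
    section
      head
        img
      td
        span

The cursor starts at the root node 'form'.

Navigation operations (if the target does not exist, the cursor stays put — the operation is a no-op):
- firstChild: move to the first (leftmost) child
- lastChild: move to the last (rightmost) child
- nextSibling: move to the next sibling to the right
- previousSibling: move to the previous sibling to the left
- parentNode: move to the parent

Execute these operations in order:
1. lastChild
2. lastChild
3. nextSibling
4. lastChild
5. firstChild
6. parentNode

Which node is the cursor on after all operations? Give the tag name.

After 1 (lastChild): aside
After 2 (lastChild): section
After 3 (nextSibling): section (no-op, stayed)
After 4 (lastChild): td
After 5 (firstChild): span
After 6 (parentNode): td

Answer: td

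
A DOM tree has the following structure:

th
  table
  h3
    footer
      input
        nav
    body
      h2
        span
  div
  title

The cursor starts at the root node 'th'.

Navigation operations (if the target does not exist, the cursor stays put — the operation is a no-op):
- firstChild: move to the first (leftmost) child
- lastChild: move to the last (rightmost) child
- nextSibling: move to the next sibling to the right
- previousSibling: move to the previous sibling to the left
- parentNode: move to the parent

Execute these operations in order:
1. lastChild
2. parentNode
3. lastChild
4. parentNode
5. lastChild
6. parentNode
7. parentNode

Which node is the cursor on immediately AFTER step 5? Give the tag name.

After 1 (lastChild): title
After 2 (parentNode): th
After 3 (lastChild): title
After 4 (parentNode): th
After 5 (lastChild): title

Answer: title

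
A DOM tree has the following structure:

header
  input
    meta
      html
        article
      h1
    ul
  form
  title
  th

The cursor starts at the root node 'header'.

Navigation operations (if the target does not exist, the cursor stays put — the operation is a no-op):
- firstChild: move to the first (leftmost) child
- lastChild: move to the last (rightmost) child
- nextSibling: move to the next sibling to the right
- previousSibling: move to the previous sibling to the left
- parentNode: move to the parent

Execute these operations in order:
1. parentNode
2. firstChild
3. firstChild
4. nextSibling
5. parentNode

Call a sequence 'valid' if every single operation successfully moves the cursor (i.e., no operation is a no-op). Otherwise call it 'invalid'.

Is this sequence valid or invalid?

After 1 (parentNode): header (no-op, stayed)
After 2 (firstChild): input
After 3 (firstChild): meta
After 4 (nextSibling): ul
After 5 (parentNode): input

Answer: invalid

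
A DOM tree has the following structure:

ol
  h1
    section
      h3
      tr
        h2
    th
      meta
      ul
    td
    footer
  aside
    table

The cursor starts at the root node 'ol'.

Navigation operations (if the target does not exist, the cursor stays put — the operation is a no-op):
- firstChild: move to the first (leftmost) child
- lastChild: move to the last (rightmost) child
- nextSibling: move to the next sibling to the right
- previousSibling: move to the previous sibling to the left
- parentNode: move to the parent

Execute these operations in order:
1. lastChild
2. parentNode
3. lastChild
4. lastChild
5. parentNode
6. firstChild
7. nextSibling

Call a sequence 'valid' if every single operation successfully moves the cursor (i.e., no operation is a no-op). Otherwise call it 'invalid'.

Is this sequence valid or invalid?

After 1 (lastChild): aside
After 2 (parentNode): ol
After 3 (lastChild): aside
After 4 (lastChild): table
After 5 (parentNode): aside
After 6 (firstChild): table
After 7 (nextSibling): table (no-op, stayed)

Answer: invalid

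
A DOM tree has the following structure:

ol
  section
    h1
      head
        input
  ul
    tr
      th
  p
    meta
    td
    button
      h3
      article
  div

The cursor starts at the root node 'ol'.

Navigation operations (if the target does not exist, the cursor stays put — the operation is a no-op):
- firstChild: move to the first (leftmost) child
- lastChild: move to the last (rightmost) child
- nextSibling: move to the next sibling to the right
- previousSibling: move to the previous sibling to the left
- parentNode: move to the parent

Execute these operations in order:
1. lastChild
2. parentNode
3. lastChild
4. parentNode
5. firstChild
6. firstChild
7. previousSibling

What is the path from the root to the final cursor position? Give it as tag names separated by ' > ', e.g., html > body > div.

After 1 (lastChild): div
After 2 (parentNode): ol
After 3 (lastChild): div
After 4 (parentNode): ol
After 5 (firstChild): section
After 6 (firstChild): h1
After 7 (previousSibling): h1 (no-op, stayed)

Answer: ol > section > h1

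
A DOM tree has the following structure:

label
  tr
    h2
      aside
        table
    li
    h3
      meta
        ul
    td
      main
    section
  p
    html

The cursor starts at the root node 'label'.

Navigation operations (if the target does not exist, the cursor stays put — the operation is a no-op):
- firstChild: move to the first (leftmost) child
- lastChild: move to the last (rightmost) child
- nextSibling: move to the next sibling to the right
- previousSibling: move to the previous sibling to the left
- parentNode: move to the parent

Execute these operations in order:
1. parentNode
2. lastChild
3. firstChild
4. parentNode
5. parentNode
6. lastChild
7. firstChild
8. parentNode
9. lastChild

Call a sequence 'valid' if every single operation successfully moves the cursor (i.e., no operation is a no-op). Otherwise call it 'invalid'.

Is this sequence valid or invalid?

After 1 (parentNode): label (no-op, stayed)
After 2 (lastChild): p
After 3 (firstChild): html
After 4 (parentNode): p
After 5 (parentNode): label
After 6 (lastChild): p
After 7 (firstChild): html
After 8 (parentNode): p
After 9 (lastChild): html

Answer: invalid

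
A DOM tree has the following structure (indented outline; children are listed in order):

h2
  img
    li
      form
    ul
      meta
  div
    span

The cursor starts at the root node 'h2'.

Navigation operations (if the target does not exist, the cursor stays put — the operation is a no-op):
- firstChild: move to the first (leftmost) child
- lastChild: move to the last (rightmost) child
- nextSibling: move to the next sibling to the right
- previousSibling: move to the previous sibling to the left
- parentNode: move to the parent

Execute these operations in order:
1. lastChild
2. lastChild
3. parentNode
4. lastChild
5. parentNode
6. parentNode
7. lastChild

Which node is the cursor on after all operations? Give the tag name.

Answer: div

Derivation:
After 1 (lastChild): div
After 2 (lastChild): span
After 3 (parentNode): div
After 4 (lastChild): span
After 5 (parentNode): div
After 6 (parentNode): h2
After 7 (lastChild): div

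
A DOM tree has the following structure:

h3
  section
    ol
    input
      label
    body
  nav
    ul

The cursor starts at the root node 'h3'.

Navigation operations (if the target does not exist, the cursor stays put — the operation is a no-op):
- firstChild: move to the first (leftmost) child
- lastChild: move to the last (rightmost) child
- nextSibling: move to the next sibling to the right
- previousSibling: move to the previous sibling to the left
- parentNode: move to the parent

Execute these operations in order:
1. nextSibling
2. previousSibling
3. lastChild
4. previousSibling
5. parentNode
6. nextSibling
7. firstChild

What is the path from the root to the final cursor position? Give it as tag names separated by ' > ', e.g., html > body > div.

Answer: h3 > section

Derivation:
After 1 (nextSibling): h3 (no-op, stayed)
After 2 (previousSibling): h3 (no-op, stayed)
After 3 (lastChild): nav
After 4 (previousSibling): section
After 5 (parentNode): h3
After 6 (nextSibling): h3 (no-op, stayed)
After 7 (firstChild): section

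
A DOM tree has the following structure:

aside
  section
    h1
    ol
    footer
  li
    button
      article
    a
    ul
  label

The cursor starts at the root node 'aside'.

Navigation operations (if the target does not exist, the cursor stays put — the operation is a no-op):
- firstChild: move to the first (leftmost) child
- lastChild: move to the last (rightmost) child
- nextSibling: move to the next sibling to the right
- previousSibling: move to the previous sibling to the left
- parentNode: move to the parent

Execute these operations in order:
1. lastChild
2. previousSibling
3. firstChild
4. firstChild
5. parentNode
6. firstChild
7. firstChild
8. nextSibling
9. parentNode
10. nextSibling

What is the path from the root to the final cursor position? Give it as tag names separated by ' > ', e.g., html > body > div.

After 1 (lastChild): label
After 2 (previousSibling): li
After 3 (firstChild): button
After 4 (firstChild): article
After 5 (parentNode): button
After 6 (firstChild): article
After 7 (firstChild): article (no-op, stayed)
After 8 (nextSibling): article (no-op, stayed)
After 9 (parentNode): button
After 10 (nextSibling): a

Answer: aside > li > a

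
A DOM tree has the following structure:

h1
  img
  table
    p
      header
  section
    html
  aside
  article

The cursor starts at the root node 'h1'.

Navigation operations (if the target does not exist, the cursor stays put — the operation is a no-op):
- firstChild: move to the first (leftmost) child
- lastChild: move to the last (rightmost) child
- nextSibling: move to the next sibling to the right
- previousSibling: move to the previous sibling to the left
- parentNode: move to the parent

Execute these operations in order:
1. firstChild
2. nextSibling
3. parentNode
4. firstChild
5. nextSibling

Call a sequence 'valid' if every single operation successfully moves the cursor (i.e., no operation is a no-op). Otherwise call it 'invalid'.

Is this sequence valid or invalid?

Answer: valid

Derivation:
After 1 (firstChild): img
After 2 (nextSibling): table
After 3 (parentNode): h1
After 4 (firstChild): img
After 5 (nextSibling): table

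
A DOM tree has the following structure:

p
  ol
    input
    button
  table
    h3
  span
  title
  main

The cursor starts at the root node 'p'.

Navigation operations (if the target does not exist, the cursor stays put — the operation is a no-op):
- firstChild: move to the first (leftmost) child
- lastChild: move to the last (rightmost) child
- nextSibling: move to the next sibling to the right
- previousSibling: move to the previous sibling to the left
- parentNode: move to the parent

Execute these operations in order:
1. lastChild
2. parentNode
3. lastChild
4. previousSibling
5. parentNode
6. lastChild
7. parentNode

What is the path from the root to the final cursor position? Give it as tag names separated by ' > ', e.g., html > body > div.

After 1 (lastChild): main
After 2 (parentNode): p
After 3 (lastChild): main
After 4 (previousSibling): title
After 5 (parentNode): p
After 6 (lastChild): main
After 7 (parentNode): p

Answer: p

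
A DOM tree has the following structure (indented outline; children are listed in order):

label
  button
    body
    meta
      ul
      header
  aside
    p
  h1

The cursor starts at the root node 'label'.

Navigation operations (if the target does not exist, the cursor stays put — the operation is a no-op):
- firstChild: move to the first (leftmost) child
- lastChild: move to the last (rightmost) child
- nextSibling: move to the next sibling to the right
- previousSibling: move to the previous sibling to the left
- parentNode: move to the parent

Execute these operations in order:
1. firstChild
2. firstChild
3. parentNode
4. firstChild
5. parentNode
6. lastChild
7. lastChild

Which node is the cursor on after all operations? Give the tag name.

After 1 (firstChild): button
After 2 (firstChild): body
After 3 (parentNode): button
After 4 (firstChild): body
After 5 (parentNode): button
After 6 (lastChild): meta
After 7 (lastChild): header

Answer: header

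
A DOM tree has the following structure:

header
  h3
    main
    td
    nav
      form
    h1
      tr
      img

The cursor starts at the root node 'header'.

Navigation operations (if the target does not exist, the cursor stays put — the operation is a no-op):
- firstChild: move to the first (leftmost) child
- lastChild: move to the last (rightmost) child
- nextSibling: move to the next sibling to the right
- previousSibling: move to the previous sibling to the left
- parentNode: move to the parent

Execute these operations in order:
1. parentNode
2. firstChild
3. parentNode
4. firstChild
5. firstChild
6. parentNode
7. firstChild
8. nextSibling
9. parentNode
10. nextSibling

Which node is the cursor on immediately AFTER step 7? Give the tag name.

After 1 (parentNode): header (no-op, stayed)
After 2 (firstChild): h3
After 3 (parentNode): header
After 4 (firstChild): h3
After 5 (firstChild): main
After 6 (parentNode): h3
After 7 (firstChild): main

Answer: main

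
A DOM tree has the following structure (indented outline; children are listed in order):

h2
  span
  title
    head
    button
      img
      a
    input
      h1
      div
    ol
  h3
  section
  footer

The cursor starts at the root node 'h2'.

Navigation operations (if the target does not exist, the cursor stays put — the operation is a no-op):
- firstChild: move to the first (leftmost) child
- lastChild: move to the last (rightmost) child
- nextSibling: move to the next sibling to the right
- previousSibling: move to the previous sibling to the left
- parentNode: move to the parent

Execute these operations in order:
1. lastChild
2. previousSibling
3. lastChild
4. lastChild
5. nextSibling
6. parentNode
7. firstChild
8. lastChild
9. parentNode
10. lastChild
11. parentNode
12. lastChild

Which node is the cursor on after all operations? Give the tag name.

Answer: footer

Derivation:
After 1 (lastChild): footer
After 2 (previousSibling): section
After 3 (lastChild): section (no-op, stayed)
After 4 (lastChild): section (no-op, stayed)
After 5 (nextSibling): footer
After 6 (parentNode): h2
After 7 (firstChild): span
After 8 (lastChild): span (no-op, stayed)
After 9 (parentNode): h2
After 10 (lastChild): footer
After 11 (parentNode): h2
After 12 (lastChild): footer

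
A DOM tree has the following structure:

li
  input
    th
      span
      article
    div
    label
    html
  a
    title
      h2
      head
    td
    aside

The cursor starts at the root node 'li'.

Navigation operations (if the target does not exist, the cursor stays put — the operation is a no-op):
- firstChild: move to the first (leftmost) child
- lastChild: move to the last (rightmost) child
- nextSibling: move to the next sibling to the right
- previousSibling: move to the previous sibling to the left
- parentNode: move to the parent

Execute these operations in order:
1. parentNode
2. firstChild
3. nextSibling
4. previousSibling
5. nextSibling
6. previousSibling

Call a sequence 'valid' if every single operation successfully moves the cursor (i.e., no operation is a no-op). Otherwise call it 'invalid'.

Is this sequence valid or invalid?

After 1 (parentNode): li (no-op, stayed)
After 2 (firstChild): input
After 3 (nextSibling): a
After 4 (previousSibling): input
After 5 (nextSibling): a
After 6 (previousSibling): input

Answer: invalid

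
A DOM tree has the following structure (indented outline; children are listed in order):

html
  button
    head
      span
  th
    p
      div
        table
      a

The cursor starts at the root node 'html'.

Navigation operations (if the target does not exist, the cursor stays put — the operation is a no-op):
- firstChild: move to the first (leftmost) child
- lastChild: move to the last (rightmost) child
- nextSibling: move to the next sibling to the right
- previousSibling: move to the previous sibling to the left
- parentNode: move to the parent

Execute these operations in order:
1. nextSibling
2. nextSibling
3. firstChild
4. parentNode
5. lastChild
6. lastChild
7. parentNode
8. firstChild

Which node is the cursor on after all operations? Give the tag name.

Answer: p

Derivation:
After 1 (nextSibling): html (no-op, stayed)
After 2 (nextSibling): html (no-op, stayed)
After 3 (firstChild): button
After 4 (parentNode): html
After 5 (lastChild): th
After 6 (lastChild): p
After 7 (parentNode): th
After 8 (firstChild): p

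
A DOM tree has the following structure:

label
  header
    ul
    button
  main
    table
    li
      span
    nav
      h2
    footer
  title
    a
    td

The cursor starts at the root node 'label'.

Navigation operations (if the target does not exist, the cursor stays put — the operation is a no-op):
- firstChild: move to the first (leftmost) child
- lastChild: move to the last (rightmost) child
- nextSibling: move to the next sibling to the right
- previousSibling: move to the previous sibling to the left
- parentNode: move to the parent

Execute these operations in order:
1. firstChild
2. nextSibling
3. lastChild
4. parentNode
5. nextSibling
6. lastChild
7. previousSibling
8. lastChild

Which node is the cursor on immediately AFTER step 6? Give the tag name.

After 1 (firstChild): header
After 2 (nextSibling): main
After 3 (lastChild): footer
After 4 (parentNode): main
After 5 (nextSibling): title
After 6 (lastChild): td

Answer: td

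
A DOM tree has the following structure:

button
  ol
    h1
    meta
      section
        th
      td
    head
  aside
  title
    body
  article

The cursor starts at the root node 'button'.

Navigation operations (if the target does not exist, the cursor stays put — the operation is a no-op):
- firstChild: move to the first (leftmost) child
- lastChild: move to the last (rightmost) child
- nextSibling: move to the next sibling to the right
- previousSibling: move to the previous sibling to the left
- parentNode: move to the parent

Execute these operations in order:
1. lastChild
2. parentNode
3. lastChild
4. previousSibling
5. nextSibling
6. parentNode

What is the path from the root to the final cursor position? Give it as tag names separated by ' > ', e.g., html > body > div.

Answer: button

Derivation:
After 1 (lastChild): article
After 2 (parentNode): button
After 3 (lastChild): article
After 4 (previousSibling): title
After 5 (nextSibling): article
After 6 (parentNode): button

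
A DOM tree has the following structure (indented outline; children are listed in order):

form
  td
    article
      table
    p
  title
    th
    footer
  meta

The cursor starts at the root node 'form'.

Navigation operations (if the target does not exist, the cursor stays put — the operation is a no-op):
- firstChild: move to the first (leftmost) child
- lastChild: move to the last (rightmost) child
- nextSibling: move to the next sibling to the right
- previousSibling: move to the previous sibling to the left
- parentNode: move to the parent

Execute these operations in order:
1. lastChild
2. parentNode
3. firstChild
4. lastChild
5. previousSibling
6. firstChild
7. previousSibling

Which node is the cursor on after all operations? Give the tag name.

After 1 (lastChild): meta
After 2 (parentNode): form
After 3 (firstChild): td
After 4 (lastChild): p
After 5 (previousSibling): article
After 6 (firstChild): table
After 7 (previousSibling): table (no-op, stayed)

Answer: table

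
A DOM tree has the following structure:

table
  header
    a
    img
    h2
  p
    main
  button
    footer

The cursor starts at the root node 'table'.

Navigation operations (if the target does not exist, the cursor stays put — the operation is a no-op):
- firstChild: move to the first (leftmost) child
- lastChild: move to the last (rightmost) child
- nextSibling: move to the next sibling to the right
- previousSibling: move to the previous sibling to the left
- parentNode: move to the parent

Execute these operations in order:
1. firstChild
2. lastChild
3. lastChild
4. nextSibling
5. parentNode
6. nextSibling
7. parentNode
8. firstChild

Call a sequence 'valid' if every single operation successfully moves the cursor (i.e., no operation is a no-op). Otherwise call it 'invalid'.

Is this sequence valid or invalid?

After 1 (firstChild): header
After 2 (lastChild): h2
After 3 (lastChild): h2 (no-op, stayed)
After 4 (nextSibling): h2 (no-op, stayed)
After 5 (parentNode): header
After 6 (nextSibling): p
After 7 (parentNode): table
After 8 (firstChild): header

Answer: invalid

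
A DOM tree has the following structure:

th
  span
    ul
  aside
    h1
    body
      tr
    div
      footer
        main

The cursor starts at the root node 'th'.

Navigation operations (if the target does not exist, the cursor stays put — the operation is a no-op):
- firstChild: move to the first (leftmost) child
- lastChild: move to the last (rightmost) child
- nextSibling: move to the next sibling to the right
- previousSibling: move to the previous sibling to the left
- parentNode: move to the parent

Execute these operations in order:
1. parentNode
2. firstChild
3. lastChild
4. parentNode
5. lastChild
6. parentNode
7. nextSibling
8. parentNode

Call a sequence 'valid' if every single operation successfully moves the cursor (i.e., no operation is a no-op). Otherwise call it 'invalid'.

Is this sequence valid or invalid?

Answer: invalid

Derivation:
After 1 (parentNode): th (no-op, stayed)
After 2 (firstChild): span
After 3 (lastChild): ul
After 4 (parentNode): span
After 5 (lastChild): ul
After 6 (parentNode): span
After 7 (nextSibling): aside
After 8 (parentNode): th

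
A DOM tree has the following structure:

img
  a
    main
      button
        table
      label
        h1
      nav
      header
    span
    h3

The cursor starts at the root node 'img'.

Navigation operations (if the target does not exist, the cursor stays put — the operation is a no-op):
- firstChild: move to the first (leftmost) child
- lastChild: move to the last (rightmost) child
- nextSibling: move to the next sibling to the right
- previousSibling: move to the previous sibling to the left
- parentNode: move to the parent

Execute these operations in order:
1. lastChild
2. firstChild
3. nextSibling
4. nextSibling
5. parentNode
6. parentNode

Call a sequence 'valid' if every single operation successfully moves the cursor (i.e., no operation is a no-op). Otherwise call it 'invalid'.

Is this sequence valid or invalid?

Answer: valid

Derivation:
After 1 (lastChild): a
After 2 (firstChild): main
After 3 (nextSibling): span
After 4 (nextSibling): h3
After 5 (parentNode): a
After 6 (parentNode): img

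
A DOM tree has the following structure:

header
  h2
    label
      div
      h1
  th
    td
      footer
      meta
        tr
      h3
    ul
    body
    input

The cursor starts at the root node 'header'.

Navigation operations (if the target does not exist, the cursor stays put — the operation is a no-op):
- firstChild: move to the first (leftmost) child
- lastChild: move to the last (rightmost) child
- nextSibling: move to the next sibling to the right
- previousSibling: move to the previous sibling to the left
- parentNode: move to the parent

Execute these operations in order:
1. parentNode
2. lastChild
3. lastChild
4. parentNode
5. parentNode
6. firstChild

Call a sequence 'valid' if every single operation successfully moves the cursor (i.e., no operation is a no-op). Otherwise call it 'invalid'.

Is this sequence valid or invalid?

After 1 (parentNode): header (no-op, stayed)
After 2 (lastChild): th
After 3 (lastChild): input
After 4 (parentNode): th
After 5 (parentNode): header
After 6 (firstChild): h2

Answer: invalid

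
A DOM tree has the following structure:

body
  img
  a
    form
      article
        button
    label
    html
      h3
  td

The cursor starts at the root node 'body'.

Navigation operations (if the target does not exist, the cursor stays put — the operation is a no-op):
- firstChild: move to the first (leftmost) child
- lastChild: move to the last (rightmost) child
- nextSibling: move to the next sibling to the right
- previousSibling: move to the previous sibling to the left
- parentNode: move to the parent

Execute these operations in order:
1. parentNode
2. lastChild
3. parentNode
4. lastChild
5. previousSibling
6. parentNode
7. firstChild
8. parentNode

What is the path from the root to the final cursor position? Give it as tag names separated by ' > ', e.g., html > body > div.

After 1 (parentNode): body (no-op, stayed)
After 2 (lastChild): td
After 3 (parentNode): body
After 4 (lastChild): td
After 5 (previousSibling): a
After 6 (parentNode): body
After 7 (firstChild): img
After 8 (parentNode): body

Answer: body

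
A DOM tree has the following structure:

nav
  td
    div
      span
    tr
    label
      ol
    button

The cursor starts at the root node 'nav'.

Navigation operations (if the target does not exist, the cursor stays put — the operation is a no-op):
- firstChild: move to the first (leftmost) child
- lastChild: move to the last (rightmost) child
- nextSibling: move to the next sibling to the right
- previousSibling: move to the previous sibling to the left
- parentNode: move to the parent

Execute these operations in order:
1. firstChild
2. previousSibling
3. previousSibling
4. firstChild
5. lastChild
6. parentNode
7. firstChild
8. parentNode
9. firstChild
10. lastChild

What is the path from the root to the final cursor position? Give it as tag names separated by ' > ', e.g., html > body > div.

After 1 (firstChild): td
After 2 (previousSibling): td (no-op, stayed)
After 3 (previousSibling): td (no-op, stayed)
After 4 (firstChild): div
After 5 (lastChild): span
After 6 (parentNode): div
After 7 (firstChild): span
After 8 (parentNode): div
After 9 (firstChild): span
After 10 (lastChild): span (no-op, stayed)

Answer: nav > td > div > span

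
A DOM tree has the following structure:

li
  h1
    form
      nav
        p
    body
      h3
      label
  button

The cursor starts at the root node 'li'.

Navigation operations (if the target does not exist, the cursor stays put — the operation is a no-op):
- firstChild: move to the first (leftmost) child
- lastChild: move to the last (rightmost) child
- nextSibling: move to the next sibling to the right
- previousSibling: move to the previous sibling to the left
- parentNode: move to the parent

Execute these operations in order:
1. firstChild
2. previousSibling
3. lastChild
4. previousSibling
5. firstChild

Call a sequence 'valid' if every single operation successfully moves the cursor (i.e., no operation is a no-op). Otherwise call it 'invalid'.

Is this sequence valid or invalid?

After 1 (firstChild): h1
After 2 (previousSibling): h1 (no-op, stayed)
After 3 (lastChild): body
After 4 (previousSibling): form
After 5 (firstChild): nav

Answer: invalid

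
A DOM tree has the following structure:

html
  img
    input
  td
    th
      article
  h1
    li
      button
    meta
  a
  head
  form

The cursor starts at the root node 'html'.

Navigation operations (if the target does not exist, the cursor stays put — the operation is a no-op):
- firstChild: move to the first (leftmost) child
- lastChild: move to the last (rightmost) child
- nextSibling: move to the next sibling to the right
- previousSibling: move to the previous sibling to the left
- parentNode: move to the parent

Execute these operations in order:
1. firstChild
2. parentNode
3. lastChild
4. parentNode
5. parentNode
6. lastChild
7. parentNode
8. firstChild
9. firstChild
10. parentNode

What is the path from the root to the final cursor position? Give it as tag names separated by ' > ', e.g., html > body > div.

After 1 (firstChild): img
After 2 (parentNode): html
After 3 (lastChild): form
After 4 (parentNode): html
After 5 (parentNode): html (no-op, stayed)
After 6 (lastChild): form
After 7 (parentNode): html
After 8 (firstChild): img
After 9 (firstChild): input
After 10 (parentNode): img

Answer: html > img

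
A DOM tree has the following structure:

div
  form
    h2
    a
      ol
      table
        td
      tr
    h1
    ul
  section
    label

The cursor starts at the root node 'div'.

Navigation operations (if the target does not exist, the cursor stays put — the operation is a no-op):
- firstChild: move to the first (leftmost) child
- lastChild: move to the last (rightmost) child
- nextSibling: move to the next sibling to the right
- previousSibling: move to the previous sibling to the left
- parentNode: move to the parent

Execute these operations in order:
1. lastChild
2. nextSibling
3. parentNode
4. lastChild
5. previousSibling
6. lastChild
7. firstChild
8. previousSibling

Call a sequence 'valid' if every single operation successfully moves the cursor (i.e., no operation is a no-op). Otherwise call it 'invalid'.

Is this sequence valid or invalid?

Answer: invalid

Derivation:
After 1 (lastChild): section
After 2 (nextSibling): section (no-op, stayed)
After 3 (parentNode): div
After 4 (lastChild): section
After 5 (previousSibling): form
After 6 (lastChild): ul
After 7 (firstChild): ul (no-op, stayed)
After 8 (previousSibling): h1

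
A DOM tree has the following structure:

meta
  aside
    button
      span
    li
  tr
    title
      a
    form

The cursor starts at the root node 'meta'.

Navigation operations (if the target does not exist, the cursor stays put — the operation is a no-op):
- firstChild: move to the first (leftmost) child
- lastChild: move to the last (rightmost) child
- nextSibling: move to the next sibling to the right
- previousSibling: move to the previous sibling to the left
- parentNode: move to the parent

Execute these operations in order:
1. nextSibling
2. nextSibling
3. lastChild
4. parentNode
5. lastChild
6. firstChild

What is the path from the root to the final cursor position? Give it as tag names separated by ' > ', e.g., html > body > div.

After 1 (nextSibling): meta (no-op, stayed)
After 2 (nextSibling): meta (no-op, stayed)
After 3 (lastChild): tr
After 4 (parentNode): meta
After 5 (lastChild): tr
After 6 (firstChild): title

Answer: meta > tr > title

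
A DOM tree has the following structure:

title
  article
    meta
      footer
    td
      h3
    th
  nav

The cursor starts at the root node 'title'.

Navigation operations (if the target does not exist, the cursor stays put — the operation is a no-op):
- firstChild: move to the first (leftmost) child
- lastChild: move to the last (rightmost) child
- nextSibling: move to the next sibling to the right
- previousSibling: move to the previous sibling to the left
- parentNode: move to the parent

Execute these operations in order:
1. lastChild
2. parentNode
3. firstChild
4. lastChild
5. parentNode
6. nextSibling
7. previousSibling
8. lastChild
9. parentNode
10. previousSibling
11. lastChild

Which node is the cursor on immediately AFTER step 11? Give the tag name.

Answer: th

Derivation:
After 1 (lastChild): nav
After 2 (parentNode): title
After 3 (firstChild): article
After 4 (lastChild): th
After 5 (parentNode): article
After 6 (nextSibling): nav
After 7 (previousSibling): article
After 8 (lastChild): th
After 9 (parentNode): article
After 10 (previousSibling): article (no-op, stayed)
After 11 (lastChild): th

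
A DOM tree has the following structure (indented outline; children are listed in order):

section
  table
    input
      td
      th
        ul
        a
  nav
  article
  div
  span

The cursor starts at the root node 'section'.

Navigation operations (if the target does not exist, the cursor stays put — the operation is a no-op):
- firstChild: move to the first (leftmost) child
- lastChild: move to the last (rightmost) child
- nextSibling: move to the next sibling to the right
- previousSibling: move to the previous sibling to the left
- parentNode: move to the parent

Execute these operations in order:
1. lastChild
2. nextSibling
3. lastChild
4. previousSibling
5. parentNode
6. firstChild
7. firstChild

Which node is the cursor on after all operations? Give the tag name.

After 1 (lastChild): span
After 2 (nextSibling): span (no-op, stayed)
After 3 (lastChild): span (no-op, stayed)
After 4 (previousSibling): div
After 5 (parentNode): section
After 6 (firstChild): table
After 7 (firstChild): input

Answer: input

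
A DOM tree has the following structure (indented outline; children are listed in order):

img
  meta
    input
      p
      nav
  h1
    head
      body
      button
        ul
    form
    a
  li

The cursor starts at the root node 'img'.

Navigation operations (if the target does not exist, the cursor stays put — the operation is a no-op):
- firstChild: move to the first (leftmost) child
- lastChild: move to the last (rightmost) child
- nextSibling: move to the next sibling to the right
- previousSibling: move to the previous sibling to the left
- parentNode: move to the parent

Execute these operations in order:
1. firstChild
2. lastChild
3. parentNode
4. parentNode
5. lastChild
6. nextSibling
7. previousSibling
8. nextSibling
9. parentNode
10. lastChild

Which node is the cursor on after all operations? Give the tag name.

Answer: li

Derivation:
After 1 (firstChild): meta
After 2 (lastChild): input
After 3 (parentNode): meta
After 4 (parentNode): img
After 5 (lastChild): li
After 6 (nextSibling): li (no-op, stayed)
After 7 (previousSibling): h1
After 8 (nextSibling): li
After 9 (parentNode): img
After 10 (lastChild): li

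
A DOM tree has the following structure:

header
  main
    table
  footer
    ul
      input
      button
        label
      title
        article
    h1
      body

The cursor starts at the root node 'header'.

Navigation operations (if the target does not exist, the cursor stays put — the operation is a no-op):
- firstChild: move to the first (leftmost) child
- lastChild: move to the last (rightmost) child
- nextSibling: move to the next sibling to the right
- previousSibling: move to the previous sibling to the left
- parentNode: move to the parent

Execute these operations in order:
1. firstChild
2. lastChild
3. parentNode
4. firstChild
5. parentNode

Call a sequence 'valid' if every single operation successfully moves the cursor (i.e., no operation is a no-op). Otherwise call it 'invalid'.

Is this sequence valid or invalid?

After 1 (firstChild): main
After 2 (lastChild): table
After 3 (parentNode): main
After 4 (firstChild): table
After 5 (parentNode): main

Answer: valid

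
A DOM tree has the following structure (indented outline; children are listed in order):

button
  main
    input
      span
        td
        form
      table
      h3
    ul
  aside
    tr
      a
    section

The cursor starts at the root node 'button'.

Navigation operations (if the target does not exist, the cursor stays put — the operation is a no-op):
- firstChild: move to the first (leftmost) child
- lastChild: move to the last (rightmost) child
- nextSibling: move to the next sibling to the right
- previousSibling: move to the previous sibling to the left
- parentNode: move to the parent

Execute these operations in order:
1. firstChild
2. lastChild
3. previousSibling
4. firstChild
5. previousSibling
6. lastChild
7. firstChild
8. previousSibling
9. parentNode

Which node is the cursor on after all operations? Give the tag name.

Answer: span

Derivation:
After 1 (firstChild): main
After 2 (lastChild): ul
After 3 (previousSibling): input
After 4 (firstChild): span
After 5 (previousSibling): span (no-op, stayed)
After 6 (lastChild): form
After 7 (firstChild): form (no-op, stayed)
After 8 (previousSibling): td
After 9 (parentNode): span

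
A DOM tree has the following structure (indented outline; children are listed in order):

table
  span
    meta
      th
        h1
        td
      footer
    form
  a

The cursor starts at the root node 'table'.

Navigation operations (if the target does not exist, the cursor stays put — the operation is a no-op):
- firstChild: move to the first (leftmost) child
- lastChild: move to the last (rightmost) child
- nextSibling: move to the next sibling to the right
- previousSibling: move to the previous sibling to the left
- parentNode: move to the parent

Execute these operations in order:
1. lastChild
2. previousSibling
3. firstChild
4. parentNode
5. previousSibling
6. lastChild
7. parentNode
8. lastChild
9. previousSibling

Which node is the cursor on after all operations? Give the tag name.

After 1 (lastChild): a
After 2 (previousSibling): span
After 3 (firstChild): meta
After 4 (parentNode): span
After 5 (previousSibling): span (no-op, stayed)
After 6 (lastChild): form
After 7 (parentNode): span
After 8 (lastChild): form
After 9 (previousSibling): meta

Answer: meta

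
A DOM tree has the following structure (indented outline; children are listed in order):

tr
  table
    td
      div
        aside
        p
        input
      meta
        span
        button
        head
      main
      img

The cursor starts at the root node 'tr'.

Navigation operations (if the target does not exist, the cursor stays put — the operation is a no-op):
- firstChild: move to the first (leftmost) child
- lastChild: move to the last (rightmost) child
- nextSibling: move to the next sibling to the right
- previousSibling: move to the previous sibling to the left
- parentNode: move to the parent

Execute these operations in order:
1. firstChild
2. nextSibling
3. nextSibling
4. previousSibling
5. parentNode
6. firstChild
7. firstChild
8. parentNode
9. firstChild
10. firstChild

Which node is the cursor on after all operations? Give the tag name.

Answer: div

Derivation:
After 1 (firstChild): table
After 2 (nextSibling): table (no-op, stayed)
After 3 (nextSibling): table (no-op, stayed)
After 4 (previousSibling): table (no-op, stayed)
After 5 (parentNode): tr
After 6 (firstChild): table
After 7 (firstChild): td
After 8 (parentNode): table
After 9 (firstChild): td
After 10 (firstChild): div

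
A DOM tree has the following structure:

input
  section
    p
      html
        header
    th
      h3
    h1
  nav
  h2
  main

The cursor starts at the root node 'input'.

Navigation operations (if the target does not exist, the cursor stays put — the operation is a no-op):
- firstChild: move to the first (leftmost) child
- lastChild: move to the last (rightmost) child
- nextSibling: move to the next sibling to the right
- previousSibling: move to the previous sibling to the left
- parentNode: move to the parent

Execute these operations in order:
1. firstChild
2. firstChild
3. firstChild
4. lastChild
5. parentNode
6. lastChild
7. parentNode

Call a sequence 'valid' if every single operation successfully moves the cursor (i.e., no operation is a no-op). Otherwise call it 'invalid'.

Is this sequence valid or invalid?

After 1 (firstChild): section
After 2 (firstChild): p
After 3 (firstChild): html
After 4 (lastChild): header
After 5 (parentNode): html
After 6 (lastChild): header
After 7 (parentNode): html

Answer: valid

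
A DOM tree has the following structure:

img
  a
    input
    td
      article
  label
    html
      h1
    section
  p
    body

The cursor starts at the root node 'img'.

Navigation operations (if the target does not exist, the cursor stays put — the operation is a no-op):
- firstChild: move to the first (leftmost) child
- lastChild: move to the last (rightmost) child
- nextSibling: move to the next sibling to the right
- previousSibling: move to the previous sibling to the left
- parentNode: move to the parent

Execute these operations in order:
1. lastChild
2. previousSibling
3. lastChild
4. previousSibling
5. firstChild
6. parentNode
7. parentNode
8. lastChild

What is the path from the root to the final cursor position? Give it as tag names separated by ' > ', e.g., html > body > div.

Answer: img > label > section

Derivation:
After 1 (lastChild): p
After 2 (previousSibling): label
After 3 (lastChild): section
After 4 (previousSibling): html
After 5 (firstChild): h1
After 6 (parentNode): html
After 7 (parentNode): label
After 8 (lastChild): section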